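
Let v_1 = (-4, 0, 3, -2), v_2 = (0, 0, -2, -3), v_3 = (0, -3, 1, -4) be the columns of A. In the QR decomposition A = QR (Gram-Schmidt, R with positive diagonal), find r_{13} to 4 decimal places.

q_1 = v_1/‖v_1‖ = (-4, 0, 3, -2)/5.3852 = (-0.7428, 0.0000, 0.5571, -0.3714).
r_{13} = q_1·v_3 = 2.0426.

r_{13} = 2.0426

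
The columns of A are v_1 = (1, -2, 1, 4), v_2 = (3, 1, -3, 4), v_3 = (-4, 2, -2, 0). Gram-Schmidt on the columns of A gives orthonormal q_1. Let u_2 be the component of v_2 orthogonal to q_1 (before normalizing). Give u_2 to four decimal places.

q_1 = v_1/‖v_1‖ = (1, -2, 1, 4)/4.6904 = (0.2132, -0.4264, 0.2132, 0.8528).
r_{12} = q_1·v_2 = 2.9848.
u_2 = v_2 − 2.9848·q_1 = (2.3636, 2.2727, -3.6364, 1.4545).

u_2 = (2.3636, 2.2727, -3.6364, 1.4545)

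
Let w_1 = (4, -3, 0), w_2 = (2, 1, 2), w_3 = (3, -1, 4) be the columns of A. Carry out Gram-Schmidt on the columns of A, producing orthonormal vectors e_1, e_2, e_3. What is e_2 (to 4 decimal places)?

w_1 = (4, -3, 0); ‖w_1‖ = 5.0000, so e_1 = (0.8000, -0.6000, 0.0000).
e_1·w_2 = 0.8000·2 + (-0.6000)·1 + 0.0000·2 = 1.0000.
u_2 = w_2 − 1.0000·e_1 = (1.2000, 1.6000, 2.0000).
‖u_2‖ = 2.8284, so e_2 = (0.4243, 0.5657, 0.7071).

e_2 = (0.4243, 0.5657, 0.7071)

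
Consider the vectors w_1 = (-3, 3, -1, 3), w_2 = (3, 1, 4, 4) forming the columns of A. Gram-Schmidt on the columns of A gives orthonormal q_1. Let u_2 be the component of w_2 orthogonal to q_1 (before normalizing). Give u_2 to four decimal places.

w_1 = (-3, 3, -1, 3); ‖w_1‖ = 5.2915, so q_1 = (-0.5669, 0.5669, -0.1890, 0.5669).
q_1·w_2 = (-0.5669)·3 + 0.5669·1 + (-0.1890)·4 + 0.5669·4 = 0.3780.
u_2 = w_2 − 0.3780·q_1 = (3.2143, 0.7857, 4.0714, 3.7857).

u_2 = (3.2143, 0.7857, 4.0714, 3.7857)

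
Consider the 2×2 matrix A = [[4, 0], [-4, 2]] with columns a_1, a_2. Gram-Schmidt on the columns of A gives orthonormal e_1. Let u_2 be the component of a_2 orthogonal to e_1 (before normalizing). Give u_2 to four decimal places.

a_1 = (4, -4); ‖a_1‖ = 5.6569, so e_1 = (0.7071, -0.7071).
e_1·a_2 = 0.7071·0 + (-0.7071)·2 = -1.4142.
u_2 = a_2 + 1.4142·e_1 = (1.0000, 1.0000).

u_2 = (1.0000, 1.0000)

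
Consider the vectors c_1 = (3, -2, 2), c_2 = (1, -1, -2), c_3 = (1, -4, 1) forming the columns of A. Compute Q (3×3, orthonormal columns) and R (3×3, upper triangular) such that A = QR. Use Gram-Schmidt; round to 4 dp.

Q = [[0.7276, 0.3379, -0.5970], [-0.4851, -0.3620, -0.7960], [0.4851, -0.8688, 0.0995]], R = [[4.1231, 0.2425, 3.1530], [0.0000, 2.4375, 0.9171], [0.0000, 0.0000, 2.6866]]

c_1 = (3, -2, 2); ‖c_1‖ = 4.1231, so e_1 = (0.7276, -0.4851, 0.4851).
e_1·c_2 = 0.7276·1 + (-0.4851)·(-1) + 0.4851·(-2) = 0.2425.
u_2 = c_2 − 0.2425·e_1 = (0.8235, -0.8824, -2.1176).
‖u_2‖ = 2.4375, so e_2 = (0.3379, -0.3620, -0.8688).
e_1·c_3 = 0.7276·1 + (-0.4851)·(-4) + 0.4851·1 = 3.1530; e_2·c_3 = 0.3379·1 + (-0.3620)·(-4) + (-0.8688)·1 = 0.9171.
u_3 = c_3 − 3.1530·e_1 − 0.9171·e_2 = (-1.6040, -2.1386, 0.2673).
‖u_3‖ = 2.6866, so e_3 = (-0.5970, -0.7960, 0.0995).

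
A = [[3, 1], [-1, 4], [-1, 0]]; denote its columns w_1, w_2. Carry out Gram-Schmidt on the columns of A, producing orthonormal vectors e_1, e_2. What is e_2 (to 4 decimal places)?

e_2 = (0.3095, 0.9506, -0.0221)

w_1 = (3, -1, -1); ‖w_1‖ = 3.3166, so e_1 = (0.9045, -0.3015, -0.3015).
e_1·w_2 = 0.9045·1 + (-0.3015)·4 + (-0.3015)·0 = -0.3015.
u_2 = w_2 + 0.3015·e_1 = (1.2727, 3.9091, -0.0909).
‖u_2‖ = 4.1121, so e_2 = (0.3095, 0.9506, -0.0221).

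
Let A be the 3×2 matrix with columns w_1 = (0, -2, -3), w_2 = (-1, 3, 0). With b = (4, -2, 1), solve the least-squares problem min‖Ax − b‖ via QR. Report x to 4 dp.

x = (-0.5319, -1.3191)

w_1 = (0, -2, -3); ‖w_1‖ = 3.6056, so q_1 = (0.0000, -0.5547, -0.8321).
q_1·w_2 = 0.0000·(-1) + (-0.5547)·3 + (-0.8321)·0 = -1.6641.
u_2 = w_2 + 1.6641·q_1 = (-1.0000, 2.0769, -1.3846).
‖u_2‖ = 2.6890, so q_2 = (-0.3719, 0.7724, -0.5149).
Qᵀb = (0.2774, -3.5472).
Back-substitute: x_2 = -3.5472/2.6890 = -1.3191.
x_1 = (0.2774 + 1.6641·(-1.3191))/3.6056 = -0.5319.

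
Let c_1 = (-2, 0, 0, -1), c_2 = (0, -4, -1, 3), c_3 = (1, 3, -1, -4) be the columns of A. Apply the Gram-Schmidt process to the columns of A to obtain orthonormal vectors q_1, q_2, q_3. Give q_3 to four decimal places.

q_3 = (0.2807, -0.2355, -0.7420, -0.5614)

q_1 = c_1/‖c_1‖ = (-2, 0, 0, -1)/2.2361 = (-0.8944, 0.0000, 0.0000, -0.4472).
r_{12} = q_1·c_2 = -1.3416.
u_2 = c_2 + 1.3416·q_1 = (-1.2000, -4.0000, -1.0000, 2.4000).
‖u_2‖ = 4.9193, so q_2 = (-0.2439, -0.8131, -0.2033, 0.4879).
r_{13} = q_1·c_3 = 0.8944; r_{23} = q_2·c_3 = -4.4315.
u_3 = c_3 − 0.8944·q_1 + 4.4315·q_2 = (0.7190, -0.6033, -1.9008, -1.4380).
‖u_3‖ = 2.5616, so q_3 = (0.2807, -0.2355, -0.7420, -0.5614).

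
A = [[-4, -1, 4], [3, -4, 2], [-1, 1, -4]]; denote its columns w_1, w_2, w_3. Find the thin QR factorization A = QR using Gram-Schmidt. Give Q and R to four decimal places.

e_1 = w_1/‖w_1‖ = (-4, 3, -1)/5.0990 = (-0.7845, 0.5883, -0.1961).
r_{12} = e_1·w_2 = -1.7650.
u_2 = w_2 + 1.7650·e_1 = (-2.3846, -2.9615, 0.6538).
‖u_2‖ = 3.8581, so e_2 = (-0.6181, -0.7676, 0.1695).
r_{13} = e_1·w_3 = -1.1767; r_{23} = e_2·w_3 = -4.6855.
u_3 = w_3 + 1.1767·e_1 + 4.6855·e_2 = (0.1809, -0.9044, -3.4367).
‖u_3‖ = 3.5583, so e_3 = (0.0508, -0.2542, -0.9658).

Q = [[-0.7845, -0.6181, 0.0508], [0.5883, -0.7676, -0.2542], [-0.1961, 0.1695, -0.9658]], R = [[5.0990, -1.7650, -1.1767], [0.0000, 3.8581, -4.6855], [0.0000, 0.0000, 3.5583]]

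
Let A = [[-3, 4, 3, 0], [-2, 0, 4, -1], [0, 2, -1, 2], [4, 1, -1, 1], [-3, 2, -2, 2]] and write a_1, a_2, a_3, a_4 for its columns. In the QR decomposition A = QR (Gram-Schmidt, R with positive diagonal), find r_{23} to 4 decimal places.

r_{23} = -0.1182

e_1 = a_1/‖a_1‖ = (-3, -2, 0, 4, -3)/6.1644 = (-0.4867, -0.3244, 0.0000, 0.6489, -0.4867).
r_{12} = e_1·a_2 = -2.2711.
u_2 = a_2 + 2.2711·e_1 = (2.8947, -0.7368, 2.0000, 2.4737, 0.8947).
‖u_2‖ = 4.4544, so e_2 = (0.6499, -0.1654, 0.4490, 0.5553, 0.2009).
r_{23} = e_2·a_3 = -0.1182.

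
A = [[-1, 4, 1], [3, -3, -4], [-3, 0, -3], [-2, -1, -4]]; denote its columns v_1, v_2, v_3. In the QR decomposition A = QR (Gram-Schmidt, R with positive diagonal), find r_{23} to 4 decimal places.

r_{23} = 4.8118

v_1 = (-1, 3, -3, -2); ‖v_1‖ = 4.7958, so e_1 = (-0.2085, 0.6255, -0.6255, -0.4170).
e_1·v_2 = (-0.2085)·4 + 0.6255·(-3) + (-0.6255)·0 + (-0.4170)·(-1) = -2.2937.
u_2 = v_2 + 2.2937·e_1 = (3.5217, -1.5652, -1.4348, -1.9565).
‖u_2‖ = 4.5540, so e_2 = (0.7733, -0.3437, -0.3151, -0.4296).
r_{23} = e_2·v_3 = 4.8118.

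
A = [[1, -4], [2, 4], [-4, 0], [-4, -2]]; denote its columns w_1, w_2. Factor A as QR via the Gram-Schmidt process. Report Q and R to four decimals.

q_1 = w_1/‖w_1‖ = (1, 2, -4, -4)/6.0828 = (0.1644, 0.3288, -0.6576, -0.6576).
r_{12} = q_1·w_2 = 1.9728.
u_2 = w_2 − 1.9728·q_1 = (-4.3243, 3.3514, 1.2973, -0.7027).
‖u_2‖ = 5.6664, so q_2 = (-0.7632, 0.5914, 0.2289, -0.1240).

Q = [[0.1644, -0.7632], [0.3288, 0.5914], [-0.6576, 0.2289], [-0.6576, -0.1240]], R = [[6.0828, 1.9728], [0.0000, 5.6664]]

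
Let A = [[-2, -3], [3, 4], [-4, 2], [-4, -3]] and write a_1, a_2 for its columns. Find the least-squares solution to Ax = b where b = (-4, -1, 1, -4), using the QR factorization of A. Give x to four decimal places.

x = (0.1321, 0.5024)

a_1 = (-2, 3, -4, -4); ‖a_1‖ = 6.7082, so q_1 = (-0.2981, 0.4472, -0.5963, -0.5963).
q_1·a_2 = (-0.2981)·(-3) + 0.4472·4 + (-0.5963)·2 + (-0.5963)·(-3) = 3.2796.
u_2 = a_2 − 3.2796·q_1 = (-2.0222, 2.5333, 3.9556, -1.0444).
‖u_2‖ = 5.2196, so q_2 = (-0.3874, 0.4853, 0.7578, -0.2001).
Qᵀb = (2.5342, 2.6226).
Back-substitute: x_2 = 2.6226/5.2196 = 0.5024.
x_1 = (2.5342 − 3.2796·0.5024)/6.7082 = 0.1321.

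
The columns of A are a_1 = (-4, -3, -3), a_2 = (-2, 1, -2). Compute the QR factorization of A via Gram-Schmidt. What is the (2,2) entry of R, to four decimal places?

r_{22} = 2.3326

a_1 = (-4, -3, -3); ‖a_1‖ = 5.8310, so q_1 = (-0.6860, -0.5145, -0.5145).
q_1·a_2 = (-0.6860)·(-2) + (-0.5145)·1 + (-0.5145)·(-2) = 1.8865.
u_2 = a_2 − 1.8865·q_1 = (-0.7059, 1.9706, -1.0294).
r_{22} = ‖u_2‖ = 2.3326.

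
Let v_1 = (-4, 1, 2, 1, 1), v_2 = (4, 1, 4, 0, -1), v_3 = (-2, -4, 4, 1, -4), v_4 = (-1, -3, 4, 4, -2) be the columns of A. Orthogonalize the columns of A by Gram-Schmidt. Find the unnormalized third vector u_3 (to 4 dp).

u_3 = (-1.3649, -4.8719, 1.5432, 0.4847, -4.1588)

q_1 = v_1/‖v_1‖ = (-4, 1, 2, 1, 1)/4.7958 = (-0.8341, 0.2085, 0.4170, 0.2085, 0.2085).
r_{12} = q_1·v_2 = -1.6681.
u_2 = v_2 + 1.6681·q_1 = (2.6087, 1.3478, 4.6957, 0.3478, -0.6522).
‖u_2‖ = 5.5873, so q_2 = (0.4669, 0.2412, 0.8404, 0.0623, -0.1167).
r_{13} = q_1·v_3 = 1.8766; r_{23} = q_2·v_3 = 1.9921.
u_3 = v_3 − 1.8766·q_1 − 1.9921·q_2 = (-1.3649, -4.8719, 1.5432, 0.4847, -4.1588).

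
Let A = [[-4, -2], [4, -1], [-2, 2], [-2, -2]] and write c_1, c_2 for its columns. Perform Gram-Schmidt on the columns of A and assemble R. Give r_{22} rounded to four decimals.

r_{22} = 3.5496

c_1 = (-4, 4, -2, -2); ‖c_1‖ = 6.3246, so e_1 = (-0.6325, 0.6325, -0.3162, -0.3162).
e_1·c_2 = (-0.6325)·(-2) + 0.6325·(-1) + (-0.3162)·2 + (-0.3162)·(-2) = 0.6325.
u_2 = c_2 − 0.6325·e_1 = (-1.6000, -1.4000, 2.2000, -1.8000).
r_{22} = ‖u_2‖ = 3.5496.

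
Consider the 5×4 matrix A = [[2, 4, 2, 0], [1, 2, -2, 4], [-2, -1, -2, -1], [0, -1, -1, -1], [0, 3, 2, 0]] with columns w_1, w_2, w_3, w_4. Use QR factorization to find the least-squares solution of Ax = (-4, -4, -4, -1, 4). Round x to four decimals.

x = (-1.8223, -1.4012, 3.2044, 1.6649)

q_1 = w_1/‖w_1‖ = (2, 1, -2, 0, 0)/3.0000 = (0.6667, 0.3333, -0.6667, 0.0000, 0.0000).
r_{12} = q_1·w_2 = 4.0000.
u_2 = w_2 − 4.0000·q_1 = (1.3333, 0.6667, 1.6667, -1.0000, 3.0000).
‖u_2‖ = 3.8730, so q_2 = (0.3443, 0.1721, 0.4303, -0.2582, 0.7746).
r_{13} = q_1·w_3 = 2.0000; r_{23} = q_2·w_3 = 1.2910.
u_3 = w_3 − 2.0000·q_1 − 1.2910·q_2 = (0.2222, -2.8889, -1.2222, -0.6667, 1.0000).
‖u_3‖ = 3.3665, so q_3 = (0.0660, -0.8581, -0.3631, -0.1980, 0.2970).
r_{14} = q_1·w_4 = 2.0000; r_{24} = q_2·w_4 = 0.5164; r_{34} = q_3·w_4 = -2.8714.
u_4 = w_4 − 2.0000·q_1 − 0.5164·q_2 + 2.8714·q_3 = (-1.3216, 0.7804, -0.9314, -1.4353, 0.4529).
‖u_4‖ = 2.3427, so q_4 = (-0.5641, 0.3331, -0.3976, -0.6127, 0.1933).
Qᵀb = (-1.3333, -0.4303, 6.0069, 3.9003).
Back-substitute: x_4 = 3.9003/2.3427 = 1.6649.
x_3 = (6.0069 + 2.8714·1.6649)/3.3665 = 3.2044.
x_2 = (-0.4303 − 1.2910·3.2044 − 0.5164·1.6649)/3.8730 = -1.4012.
x_1 = (-1.3333 − 4.0000·(-1.4012) − 2.0000·3.2044 − 2.0000·1.6649)/3.0000 = -1.8223.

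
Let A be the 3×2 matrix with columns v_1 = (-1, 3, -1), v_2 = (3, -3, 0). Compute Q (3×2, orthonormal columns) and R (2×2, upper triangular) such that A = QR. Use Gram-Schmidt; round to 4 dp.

v_1 = (-1, 3, -1); ‖v_1‖ = 3.3166, so q_1 = (-0.3015, 0.9045, -0.3015).
q_1·v_2 = (-0.3015)·3 + 0.9045·(-3) + (-0.3015)·0 = -3.6181.
u_2 = v_2 + 3.6181·q_1 = (1.9091, 0.2727, -1.0909).
‖u_2‖ = 2.2156, so q_2 = (0.8616, 0.1231, -0.4924).

Q = [[-0.3015, 0.8616], [0.9045, 0.1231], [-0.3015, -0.4924]], R = [[3.3166, -3.6181], [0.0000, 2.2156]]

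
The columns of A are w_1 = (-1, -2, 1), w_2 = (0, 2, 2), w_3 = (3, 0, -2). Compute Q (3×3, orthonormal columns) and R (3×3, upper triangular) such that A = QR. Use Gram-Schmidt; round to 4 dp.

Q = [[-0.4082, -0.1231, 0.9045], [-0.8165, 0.4924, -0.3015], [0.4082, 0.8616, 0.3015]], R = [[2.4495, -0.8165, -2.0412], [0.0000, 2.7080, -2.0926], [0.0000, 0.0000, 2.1106]]

w_1 = (-1, -2, 1); ‖w_1‖ = 2.4495, so q_1 = (-0.4082, -0.8165, 0.4082).
q_1·w_2 = (-0.4082)·0 + (-0.8165)·2 + 0.4082·2 = -0.8165.
u_2 = w_2 + 0.8165·q_1 = (-0.3333, 1.3333, 2.3333).
‖u_2‖ = 2.7080, so q_2 = (-0.1231, 0.4924, 0.8616).
q_1·w_3 = (-0.4082)·3 + (-0.8165)·0 + 0.4082·(-2) = -2.0412; q_2·w_3 = (-0.1231)·3 + 0.4924·0 + 0.8616·(-2) = -2.0926.
u_3 = w_3 + 2.0412·q_1 + 2.0926·q_2 = (1.9091, -0.6364, 0.6364).
‖u_3‖ = 2.1106, so q_3 = (0.9045, -0.3015, 0.3015).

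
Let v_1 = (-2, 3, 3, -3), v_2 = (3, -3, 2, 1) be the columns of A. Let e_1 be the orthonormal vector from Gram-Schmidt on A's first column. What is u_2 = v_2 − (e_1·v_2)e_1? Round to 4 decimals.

e_1 = v_1/‖v_1‖ = (-2, 3, 3, -3)/5.5678 = (-0.3592, 0.5388, 0.5388, -0.5388).
r_{12} = e_1·v_2 = -2.1553.
u_2 = v_2 + 2.1553·e_1 = (2.2258, -1.8387, 3.1613, -0.1613).

u_2 = (2.2258, -1.8387, 3.1613, -0.1613)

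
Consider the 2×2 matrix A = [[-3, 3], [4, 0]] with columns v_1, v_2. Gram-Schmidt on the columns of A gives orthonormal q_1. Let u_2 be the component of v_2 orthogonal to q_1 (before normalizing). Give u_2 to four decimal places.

q_1 = v_1/‖v_1‖ = (-3, 4)/5.0000 = (-0.6000, 0.8000).
r_{12} = q_1·v_2 = -1.8000.
u_2 = v_2 + 1.8000·q_1 = (1.9200, 1.4400).

u_2 = (1.9200, 1.4400)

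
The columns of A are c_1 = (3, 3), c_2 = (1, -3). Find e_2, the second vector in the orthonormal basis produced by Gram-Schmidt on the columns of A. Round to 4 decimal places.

e_2 = (0.7071, -0.7071)

c_1 = (3, 3); ‖c_1‖ = 4.2426, so e_1 = (0.7071, 0.7071).
e_1·c_2 = 0.7071·1 + 0.7071·(-3) = -1.4142.
u_2 = c_2 + 1.4142·e_1 = (2.0000, -2.0000).
‖u_2‖ = 2.8284, so e_2 = (0.7071, -0.7071).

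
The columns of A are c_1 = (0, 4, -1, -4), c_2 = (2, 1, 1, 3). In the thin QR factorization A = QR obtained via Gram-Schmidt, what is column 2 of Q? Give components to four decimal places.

q_2 = (0.5647, 0.5903, 0.2053, 0.5390)

q_1 = c_1/‖c_1‖ = (0, 4, -1, -4)/5.7446 = (0.0000, 0.6963, -0.1741, -0.6963).
r_{12} = q_1·c_2 = -1.5667.
u_2 = c_2 + 1.5667·q_1 = (2.0000, 2.0909, 0.7273, 1.9091).
‖u_2‖ = 3.5420, so q_2 = (0.5647, 0.5903, 0.2053, 0.5390).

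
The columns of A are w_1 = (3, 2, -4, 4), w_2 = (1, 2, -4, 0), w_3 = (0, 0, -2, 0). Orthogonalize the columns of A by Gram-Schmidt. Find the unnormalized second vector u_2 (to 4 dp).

u_2 = (-0.5333, 0.9778, -1.9556, -2.0444)

w_1 = (3, 2, -4, 4); ‖w_1‖ = 6.7082, so q_1 = (0.4472, 0.2981, -0.5963, 0.5963).
q_1·w_2 = 0.4472·1 + 0.2981·2 + (-0.5963)·(-4) + 0.5963·0 = 3.4286.
u_2 = w_2 − 3.4286·q_1 = (-0.5333, 0.9778, -1.9556, -2.0444).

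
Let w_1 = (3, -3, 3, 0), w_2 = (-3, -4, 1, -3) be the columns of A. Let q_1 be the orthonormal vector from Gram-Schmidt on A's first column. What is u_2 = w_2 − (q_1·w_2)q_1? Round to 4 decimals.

u_2 = (-3.6667, -3.3333, 0.3333, -3.0000)

q_1 = w_1/‖w_1‖ = (3, -3, 3, 0)/5.1962 = (0.5774, -0.5774, 0.5774, 0.0000).
r_{12} = q_1·w_2 = 1.1547.
u_2 = w_2 − 1.1547·q_1 = (-3.6667, -3.3333, 0.3333, -3.0000).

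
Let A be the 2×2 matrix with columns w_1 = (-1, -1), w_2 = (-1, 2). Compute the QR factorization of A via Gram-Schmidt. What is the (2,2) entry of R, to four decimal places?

w_1 = (-1, -1); ‖w_1‖ = 1.4142, so e_1 = (-0.7071, -0.7071).
e_1·w_2 = (-0.7071)·(-1) + (-0.7071)·2 = -0.7071.
u_2 = w_2 + 0.7071·e_1 = (-1.5000, 1.5000).
r_{22} = ‖u_2‖ = 2.1213.

r_{22} = 2.1213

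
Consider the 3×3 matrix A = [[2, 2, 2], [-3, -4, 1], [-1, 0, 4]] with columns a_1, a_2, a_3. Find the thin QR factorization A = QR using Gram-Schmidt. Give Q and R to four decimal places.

a_1 = (2, -3, -1); ‖a_1‖ = 3.7417, so q_1 = (0.5345, -0.8018, -0.2673).
q_1·a_2 = 0.5345·2 + (-0.8018)·(-4) + (-0.2673)·0 = 4.2762.
u_2 = a_2 − 4.2762·q_1 = (-0.2857, -0.5714, 1.1429).
‖u_2‖ = 1.3093, so q_2 = (-0.2182, -0.4364, 0.8729).
q_1·a_3 = 0.5345·2 + (-0.8018)·1 + (-0.2673)·4 = -0.8018; q_2·a_3 = (-0.2182)·2 + (-0.4364)·1 + 0.8729·4 = 2.6186.
u_3 = a_3 + 0.8018·q_1 − 2.6186·q_2 = (3.0000, 1.5000, 1.5000).
‖u_3‖ = 3.6742, so q_3 = (0.8165, 0.4082, 0.4082).

Q = [[0.5345, -0.2182, 0.8165], [-0.8018, -0.4364, 0.4082], [-0.2673, 0.8729, 0.4082]], R = [[3.7417, 4.2762, -0.8018], [0.0000, 1.3093, 2.6186], [0.0000, 0.0000, 3.6742]]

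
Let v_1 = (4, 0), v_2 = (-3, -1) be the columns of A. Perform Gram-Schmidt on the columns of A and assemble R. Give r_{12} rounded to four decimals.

r_{12} = -3.0000

v_1 = (4, 0); ‖v_1‖ = 4.0000, so q_1 = (1.0000, 0.0000).
r_{12} = q_1·v_2 = -3.0000.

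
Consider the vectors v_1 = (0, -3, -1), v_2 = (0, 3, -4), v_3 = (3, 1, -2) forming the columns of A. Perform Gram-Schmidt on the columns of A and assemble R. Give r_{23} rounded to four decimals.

v_1 = (0, -3, -1); ‖v_1‖ = 3.1623, so e_1 = (0.0000, -0.9487, -0.3162).
e_1·v_2 = 0.0000·0 + (-0.9487)·3 + (-0.3162)·(-4) = -1.5811.
u_2 = v_2 + 1.5811·e_1 = (0.0000, 1.5000, -4.5000).
‖u_2‖ = 4.7434, so e_2 = (0.0000, 0.3162, -0.9487).
r_{23} = e_2·v_3 = 2.2136.

r_{23} = 2.2136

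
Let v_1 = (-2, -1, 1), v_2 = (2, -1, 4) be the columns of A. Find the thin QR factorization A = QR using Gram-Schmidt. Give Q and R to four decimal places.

Q = [[-0.8165, 0.5112], [-0.4082, -0.1826], [0.4082, 0.8398]], R = [[2.4495, 0.4082], [0.0000, 4.5644]]

v_1 = (-2, -1, 1); ‖v_1‖ = 2.4495, so q_1 = (-0.8165, -0.4082, 0.4082).
q_1·v_2 = (-0.8165)·2 + (-0.4082)·(-1) + 0.4082·4 = 0.4082.
u_2 = v_2 − 0.4082·q_1 = (2.3333, -0.8333, 3.8333).
‖u_2‖ = 4.5644, so q_2 = (0.5112, -0.1826, 0.8398).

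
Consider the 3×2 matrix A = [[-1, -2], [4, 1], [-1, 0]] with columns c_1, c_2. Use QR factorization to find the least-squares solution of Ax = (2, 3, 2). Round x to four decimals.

e_1 = c_1/‖c_1‖ = (-1, 4, -1)/4.2426 = (-0.2357, 0.9428, -0.2357).
r_{12} = e_1·c_2 = 1.4142.
u_2 = c_2 − 1.4142·e_1 = (-1.6667, -0.3333, 0.3333).
‖u_2‖ = 1.7321, so e_2 = (-0.9623, -0.1925, 0.1925).
Qᵀb = (1.8856, -2.1170).
Back-substitute: x_2 = -2.1170/1.7321 = -1.2222.
x_1 = (1.8856 − 1.4142·(-1.2222))/4.2426 = 0.8519.

x = (0.8519, -1.2222)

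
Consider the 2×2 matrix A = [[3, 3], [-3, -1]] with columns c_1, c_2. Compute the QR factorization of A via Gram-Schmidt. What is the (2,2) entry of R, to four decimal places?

r_{22} = 1.4142

c_1 = (3, -3); ‖c_1‖ = 4.2426, so q_1 = (0.7071, -0.7071).
q_1·c_2 = 0.7071·3 + (-0.7071)·(-1) = 2.8284.
u_2 = c_2 − 2.8284·q_1 = (1.0000, 1.0000).
r_{22} = ‖u_2‖ = 1.4142.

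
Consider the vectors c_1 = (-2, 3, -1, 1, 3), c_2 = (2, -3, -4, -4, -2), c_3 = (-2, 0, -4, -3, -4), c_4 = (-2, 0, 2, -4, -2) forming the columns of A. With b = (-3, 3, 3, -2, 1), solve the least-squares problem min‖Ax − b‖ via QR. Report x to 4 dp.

x = (0.6468, -0.2178, -0.1880, 0.9973)

e_1 = c_1/‖c_1‖ = (-2, 3, -1, 1, 3)/4.8990 = (-0.4082, 0.6124, -0.2041, 0.2041, 0.6124).
r_{12} = e_1·c_2 = -3.8784.
u_2 = c_2 + 3.8784·e_1 = (0.4167, -0.6250, -4.7917, -3.2083, 0.3750).
‖u_2‖ = 5.8274, so e_2 = (0.0715, -0.1073, -0.8223, -0.5506, 0.0644).
r_{13} = e_1·c_3 = -1.4289; r_{23} = e_2·c_3 = 4.5403.
u_3 = c_3 + 1.4289·e_1 − 4.5403·e_2 = (-2.9080, 1.3620, -0.5583, -0.2086, -3.4172).
‖u_3‖ = 4.7269, so e_3 = (-0.6152, 0.2881, -0.1181, -0.0441, -0.7229).
r_{14} = e_1·c_4 = -1.6330; r_{24} = e_2·c_4 = 0.2860; r_{34} = e_3·c_4 = 2.6165.
u_4 = c_4 + 1.6330·e_1 − 0.2860·e_2 − 2.6165·e_3 = (-1.0774, 0.2768, 2.2109, -3.3937, 0.8731).
‖u_4‖ = 4.2901, so e_4 = (-0.2511, 0.0645, 0.5153, -0.7911, 0.2035).
Qᵀb = (2.6536, -1.8376, 1.7210, 4.2786).
Back-substitute: x_4 = 4.2786/4.2901 = 0.9973.
x_3 = (1.7210 − 2.6165·0.9973)/4.7269 = -0.1880.
x_2 = (-1.8376 − 4.5403·(-0.1880) − 0.2860·0.9973)/5.8274 = -0.2178.
x_1 = (2.6536 + 3.8784·(-0.2178) + 1.4289·(-0.1880) + 1.6330·0.9973)/4.8990 = 0.6468.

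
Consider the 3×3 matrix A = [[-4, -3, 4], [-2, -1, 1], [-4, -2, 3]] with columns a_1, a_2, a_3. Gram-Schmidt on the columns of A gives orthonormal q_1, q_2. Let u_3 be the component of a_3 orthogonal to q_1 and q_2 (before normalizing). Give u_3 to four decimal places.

u_3 = (0.0000, -0.4000, 0.2000)

q_1 = a_1/‖a_1‖ = (-4, -2, -4)/6.0000 = (-0.6667, -0.3333, -0.6667).
r_{12} = q_1·a_2 = 3.6667.
u_2 = a_2 − 3.6667·q_1 = (-0.5556, 0.2222, 0.4444).
‖u_2‖ = 0.7454, so q_2 = (-0.7454, 0.2981, 0.5963).
r_{13} = q_1·a_3 = -5.0000; r_{23} = q_2·a_3 = -0.8944.
u_3 = a_3 + 5.0000·q_1 + 0.8944·q_2 = (0.0000, -0.4000, 0.2000).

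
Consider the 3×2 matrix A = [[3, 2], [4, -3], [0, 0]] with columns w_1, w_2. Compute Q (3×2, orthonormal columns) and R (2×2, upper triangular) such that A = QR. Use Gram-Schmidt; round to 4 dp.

Q = [[0.6000, 0.8000], [0.8000, -0.6000], [0.0000, 0.0000]], R = [[5.0000, -1.2000], [0.0000, 3.4000]]

w_1 = (3, 4, 0); ‖w_1‖ = 5.0000, so q_1 = (0.6000, 0.8000, 0.0000).
q_1·w_2 = 0.6000·2 + 0.8000·(-3) + 0.0000·0 = -1.2000.
u_2 = w_2 + 1.2000·q_1 = (2.7200, -2.0400, 0.0000).
‖u_2‖ = 3.4000, so q_2 = (0.8000, -0.6000, 0.0000).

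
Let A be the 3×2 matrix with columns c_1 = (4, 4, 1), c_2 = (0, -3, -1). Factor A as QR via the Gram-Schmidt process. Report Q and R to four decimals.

e_1 = c_1/‖c_1‖ = (4, 4, 1)/5.7446 = (0.6963, 0.6963, 0.1741).
r_{12} = e_1·c_2 = -2.2630.
u_2 = c_2 + 2.2630·e_1 = (1.5758, -1.4242, -0.6061).
‖u_2‖ = 2.2088, so e_2 = (0.7134, -0.6448, -0.2744).

Q = [[0.6963, 0.7134], [0.6963, -0.6448], [0.1741, -0.2744]], R = [[5.7446, -2.2630], [0.0000, 2.2088]]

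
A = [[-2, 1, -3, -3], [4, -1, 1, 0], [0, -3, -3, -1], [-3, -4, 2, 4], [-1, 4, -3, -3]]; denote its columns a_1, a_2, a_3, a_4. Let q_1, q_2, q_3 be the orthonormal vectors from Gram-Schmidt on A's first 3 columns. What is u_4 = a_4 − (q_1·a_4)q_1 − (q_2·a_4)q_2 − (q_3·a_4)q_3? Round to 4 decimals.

u_4 = (-0.7791, -0.1117, 0.2941, 0.1810, 0.5685)

a_1 = (-2, 4, 0, -3, -1); ‖a_1‖ = 5.4772, so q_1 = (-0.3651, 0.7303, 0.0000, -0.5477, -0.1826).
q_1·a_2 = (-0.3651)·1 + 0.7303·(-1) + 0.0000·(-3) + (-0.5477)·(-4) + (-0.1826)·4 = 0.3651.
u_2 = a_2 − 0.3651·q_1 = (1.1333, -1.2667, -3.0000, -3.8000, 4.0667).
‖u_2‖ = 6.5473, so q_2 = (0.1731, -0.1935, -0.4582, -0.5804, 0.6211).
q_1·a_3 = (-0.3651)·(-3) + 0.7303·1 + 0.0000·(-3) + (-0.5477)·2 + (-0.1826)·(-3) = 1.2780; q_2·a_3 = 0.1731·(-3) + (-0.1935)·1 + (-0.4582)·(-3) + (-0.5804)·2 + 0.6211·(-3) = -2.3623.
u_3 = a_3 − 1.2780·q_1 + 2.3623·q_2 = (-2.1244, -0.3904, -4.0824, 1.3289, -1.2994).
‖u_3‖ = 4.9786, so q_3 = (-0.4267, -0.0784, -0.8200, 0.2669, -0.2610).
q_1·a_4 = (-0.3651)·(-3) + 0.7303·0 + 0.0000·(-1) + (-0.5477)·4 + (-0.1826)·(-3) = -0.5477; q_2·a_4 = 0.1731·(-3) + (-0.1935)·0 + (-0.4582)·(-1) + (-0.5804)·4 + 0.6211·(-3) = -4.2460; q_3·a_4 = (-0.4267)·(-3) + (-0.0784)·0 + (-0.8200)·(-1) + 0.2669·4 + (-0.2610)·(-3) = 3.9508.
u_4 = a_4 + 0.5477·q_1 + 4.2460·q_2 − 3.9508·q_3 = (-0.7791, -0.1117, 0.2941, 0.1810, 0.5685).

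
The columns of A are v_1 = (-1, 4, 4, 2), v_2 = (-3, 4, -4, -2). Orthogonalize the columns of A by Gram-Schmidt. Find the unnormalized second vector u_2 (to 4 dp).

u_2 = (-3.0270, 4.1081, -3.8919, -1.9459)

e_1 = v_1/‖v_1‖ = (-1, 4, 4, 2)/6.0828 = (-0.1644, 0.6576, 0.6576, 0.3288).
r_{12} = e_1·v_2 = -0.1644.
u_2 = v_2 + 0.1644·e_1 = (-3.0270, 4.1081, -3.8919, -1.9459).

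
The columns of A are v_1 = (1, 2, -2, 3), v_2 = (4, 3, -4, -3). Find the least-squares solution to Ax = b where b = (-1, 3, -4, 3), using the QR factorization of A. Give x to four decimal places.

x = (1.2112, 0.0220)

v_1 = (1, 2, -2, 3); ‖v_1‖ = 4.2426, so e_1 = (0.2357, 0.4714, -0.4714, 0.7071).
e_1·v_2 = 0.2357·4 + 0.4714·3 + (-0.4714)·(-4) + 0.7071·(-3) = 2.1213.
u_2 = v_2 − 2.1213·e_1 = (3.5000, 2.0000, -3.0000, -4.5000).
‖u_2‖ = 6.7454, so e_2 = (0.5189, 0.2965, -0.4447, -0.6671).
Qᵀb = (5.1854, 0.1482).
Back-substitute: x_2 = 0.1482/6.7454 = 0.0220.
x_1 = (5.1854 − 2.1213·0.0220)/4.2426 = 1.2112.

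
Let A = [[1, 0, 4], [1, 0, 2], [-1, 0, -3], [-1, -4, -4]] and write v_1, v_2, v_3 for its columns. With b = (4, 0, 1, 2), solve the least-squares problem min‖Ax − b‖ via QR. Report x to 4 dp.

x = (-5.0000, -1.2500, 2.0000)

v_1 = (1, 1, -1, -1); ‖v_1‖ = 2.0000, so q_1 = (0.5000, 0.5000, -0.5000, -0.5000).
q_1·v_2 = 0.5000·0 + 0.5000·0 + (-0.5000)·0 + (-0.5000)·(-4) = 2.0000.
u_2 = v_2 − 2.0000·q_1 = (-1.0000, -1.0000, 1.0000, -3.0000).
‖u_2‖ = 3.4641, so q_2 = (-0.2887, -0.2887, 0.2887, -0.8660).
q_1·v_3 = 0.5000·4 + 0.5000·2 + (-0.5000)·(-3) + (-0.5000)·(-4) = 6.5000; q_2·v_3 = (-0.2887)·4 + (-0.2887)·2 + 0.2887·(-3) + (-0.8660)·(-4) = 0.8660.
u_3 = v_3 − 6.5000·q_1 − 0.8660·q_2 = (1.0000, -1.0000, 0.0000, 0.0000).
‖u_3‖ = 1.4142, so q_3 = (0.7071, -0.7071, 0.0000, 0.0000).
Qᵀb = (0.5000, -2.5981, 2.8284).
Back-substitute: x_3 = 2.8284/1.4142 = 2.0000.
x_2 = (-2.5981 − 0.8660·2.0000)/3.4641 = -1.2500.
x_1 = (0.5000 − 2.0000·(-1.2500) − 6.5000·2.0000)/2.0000 = -5.0000.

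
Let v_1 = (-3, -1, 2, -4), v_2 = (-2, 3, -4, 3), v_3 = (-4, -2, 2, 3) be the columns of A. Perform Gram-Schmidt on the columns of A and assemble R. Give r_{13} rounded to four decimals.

e_1 = v_1/‖v_1‖ = (-3, -1, 2, -4)/5.4772 = (-0.5477, -0.1826, 0.3651, -0.7303).
r_{13} = e_1·v_3 = 1.0954.

r_{13} = 1.0954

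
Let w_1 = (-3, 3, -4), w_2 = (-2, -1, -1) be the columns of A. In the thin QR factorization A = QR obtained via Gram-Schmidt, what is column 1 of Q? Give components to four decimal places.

w_1 = (-3, 3, -4); ‖w_1‖ = 5.8310, so e_1 = (-0.5145, 0.5145, -0.6860).

e_1 = (-0.5145, 0.5145, -0.6860)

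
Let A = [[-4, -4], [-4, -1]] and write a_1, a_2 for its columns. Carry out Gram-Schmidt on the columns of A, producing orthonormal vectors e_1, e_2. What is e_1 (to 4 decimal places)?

a_1 = (-4, -4); ‖a_1‖ = 5.6569, so e_1 = (-0.7071, -0.7071).

e_1 = (-0.7071, -0.7071)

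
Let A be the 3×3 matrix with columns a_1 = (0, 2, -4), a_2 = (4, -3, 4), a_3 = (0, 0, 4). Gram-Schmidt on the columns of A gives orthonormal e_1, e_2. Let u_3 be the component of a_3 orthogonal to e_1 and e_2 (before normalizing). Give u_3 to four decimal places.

a_1 = (0, 2, -4); ‖a_1‖ = 4.4721, so e_1 = (0.0000, 0.4472, -0.8944).
e_1·a_2 = 0.0000·4 + 0.4472·(-3) + (-0.8944)·4 = -4.9193.
u_2 = a_2 + 4.9193·e_1 = (4.0000, -0.8000, -0.4000).
‖u_2‖ = 4.0988, so e_2 = (0.9759, -0.1952, -0.0976).
e_1·a_3 = 0.0000·0 + 0.4472·0 + (-0.8944)·4 = -3.5777; e_2·a_3 = 0.9759·0 + (-0.1952)·0 + (-0.0976)·4 = -0.3904.
u_3 = a_3 + 3.5777·e_1 + 0.3904·e_2 = (0.3810, 1.5238, 0.7619).

u_3 = (0.3810, 1.5238, 0.7619)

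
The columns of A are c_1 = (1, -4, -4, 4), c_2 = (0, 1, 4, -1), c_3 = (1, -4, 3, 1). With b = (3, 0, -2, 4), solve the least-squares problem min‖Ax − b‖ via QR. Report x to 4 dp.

e_1 = c_1/‖c_1‖ = (1, -4, -4, 4)/7.0000 = (0.1429, -0.5714, -0.5714, 0.5714).
r_{12} = e_1·c_2 = -3.4286.
u_2 = c_2 + 3.4286·e_1 = (0.4898, -0.9592, 2.0408, 0.9592).
‖u_2‖ = 2.4990, so e_2 = (0.1960, -0.3838, 0.8167, 0.3838).
r_{13} = e_1·c_3 = 1.2857; r_{23} = e_2·c_3 = 4.5651.
u_3 = c_3 − 1.2857·e_1 − 4.5651·e_2 = (-0.0784, -1.5131, 0.0065, -1.4869).
‖u_3‖ = 2.1229, so e_3 = (-0.0369, -0.7128, 0.0031, -0.7004).
Qᵀb = (3.8571, 0.4900, -2.9187).
Back-substitute: x_3 = -2.9187/2.1229 = -1.3749.
x_2 = (0.4900 − 4.5651·(-1.3749))/2.4990 = 2.7078.
x_1 = (3.8571 + 3.4286·2.7078 − 1.2857·(-1.3749))/7.0000 = 2.1298.

x = (2.1298, 2.7078, -1.3749)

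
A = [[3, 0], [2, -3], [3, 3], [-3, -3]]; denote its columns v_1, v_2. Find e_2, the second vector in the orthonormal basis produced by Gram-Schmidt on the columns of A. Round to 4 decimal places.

v_1 = (3, 2, 3, -3); ‖v_1‖ = 5.5678, so e_1 = (0.5388, 0.3592, 0.5388, -0.5388).
e_1·v_2 = 0.5388·0 + 0.3592·(-3) + 0.5388·3 + (-0.5388)·(-3) = 2.1553.
u_2 = v_2 − 2.1553·e_1 = (-1.1613, -3.7742, 1.8387, -1.8387).
‖u_2‖ = 4.7281, so e_2 = (-0.2456, -0.7982, 0.3889, -0.3889).

e_2 = (-0.2456, -0.7982, 0.3889, -0.3889)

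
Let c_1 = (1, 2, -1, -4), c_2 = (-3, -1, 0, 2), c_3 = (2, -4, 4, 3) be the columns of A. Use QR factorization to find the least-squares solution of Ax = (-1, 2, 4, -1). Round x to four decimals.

q_1 = c_1/‖c_1‖ = (1, 2, -1, -4)/4.6904 = (0.2132, 0.4264, -0.2132, -0.8528).
r_{12} = q_1·c_2 = -2.7716.
u_2 = c_2 + 2.7716·q_1 = (-2.4091, 0.1818, -0.5909, -0.3636).
‖u_2‖ = 2.5136, so q_2 = (-0.9584, 0.0723, -0.2351, -0.1447).
r_{13} = q_1·c_3 = -4.6904; r_{23} = q_2·c_3 = -3.5805.
u_3 = c_3 + 4.6904·q_1 + 3.5805·q_2 = (-0.4317, -1.7410, 2.1583, -1.5180).
‖u_3‖ = 3.1906, so q_3 = (-0.1353, -0.5457, 0.6764, -0.4758).
Qᵀb = (0.6396, 0.3074, 2.2255).
Back-substitute: x_3 = 2.2255/3.1906 = 0.6975.
x_2 = (0.3074 + 3.5805·0.6975)/2.5136 = 1.1159.
x_1 = (0.6396 + 2.7716·1.1159 + 4.6904·0.6975)/4.6904 = 1.4933.

x = (1.4933, 1.1159, 0.6975)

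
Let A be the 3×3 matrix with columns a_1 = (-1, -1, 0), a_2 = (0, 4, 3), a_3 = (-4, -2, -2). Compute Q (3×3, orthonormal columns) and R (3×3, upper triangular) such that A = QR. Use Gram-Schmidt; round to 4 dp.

a_1 = (-1, -1, 0); ‖a_1‖ = 1.4142, so q_1 = (-0.7071, -0.7071, 0.0000).
q_1·a_2 = (-0.7071)·0 + (-0.7071)·4 + 0.0000·3 = -2.8284.
u_2 = a_2 + 2.8284·q_1 = (-2.0000, 2.0000, 3.0000).
‖u_2‖ = 4.1231, so q_2 = (-0.4851, 0.4851, 0.7276).
q_1·a_3 = (-0.7071)·(-4) + (-0.7071)·(-2) + 0.0000·(-2) = 4.2426; q_2·a_3 = (-0.4851)·(-4) + 0.4851·(-2) + 0.7276·(-2) = -0.4851.
u_3 = a_3 − 4.2426·q_1 + 0.4851·q_2 = (-1.2353, 1.2353, -1.6471).
‖u_3‖ = 2.4010, so q_3 = (-0.5145, 0.5145, -0.6860).

Q = [[-0.7071, -0.4851, -0.5145], [-0.7071, 0.4851, 0.5145], [0.0000, 0.7276, -0.6860]], R = [[1.4142, -2.8284, 4.2426], [0.0000, 4.1231, -0.4851], [0.0000, 0.0000, 2.4010]]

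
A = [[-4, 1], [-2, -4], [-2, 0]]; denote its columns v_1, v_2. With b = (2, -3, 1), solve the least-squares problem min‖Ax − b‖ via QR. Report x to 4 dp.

v_1 = (-4, -2, -2); ‖v_1‖ = 4.8990, so q_1 = (-0.8165, -0.4082, -0.4082).
q_1·v_2 = (-0.8165)·1 + (-0.4082)·(-4) + (-0.4082)·0 = 0.8165.
u_2 = v_2 − 0.8165·q_1 = (1.6667, -3.6667, 0.3333).
‖u_2‖ = 4.0415, so q_2 = (0.4124, -0.9073, 0.0825).
Qᵀb = (-0.8165, 3.6291).
Back-substitute: x_2 = 3.6291/4.0415 = 0.8980.
x_1 = (-0.8165 − 0.8165·0.8980)/4.8990 = -0.3163.

x = (-0.3163, 0.8980)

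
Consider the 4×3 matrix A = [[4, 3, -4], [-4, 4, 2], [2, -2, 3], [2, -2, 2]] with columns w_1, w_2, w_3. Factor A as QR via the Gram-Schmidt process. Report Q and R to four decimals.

Q = [[0.6325, 0.7746, 0.0000], [-0.6325, 0.5164, 0.5687], [0.3162, -0.2582, 0.6906], [0.3162, -0.2582, 0.4468]], R = [[6.3246, -1.8974, -2.2136], [0.0000, 5.4222, -3.3566], [0.0000, 0.0000, 4.1028]]

w_1 = (4, -4, 2, 2); ‖w_1‖ = 6.3246, so e_1 = (0.6325, -0.6325, 0.3162, 0.3162).
e_1·w_2 = 0.6325·3 + (-0.6325)·4 + 0.3162·(-2) + 0.3162·(-2) = -1.8974.
u_2 = w_2 + 1.8974·e_1 = (4.2000, 2.8000, -1.4000, -1.4000).
‖u_2‖ = 5.4222, so e_2 = (0.7746, 0.5164, -0.2582, -0.2582).
e_1·w_3 = 0.6325·(-4) + (-0.6325)·2 + 0.3162·3 + 0.3162·2 = -2.2136; e_2·w_3 = 0.7746·(-4) + 0.5164·2 + (-0.2582)·3 + (-0.2582)·2 = -3.3566.
u_3 = w_3 + 2.2136·e_1 + 3.3566·e_2 = (0.0000, 2.3333, 2.8333, 1.8333).
‖u_3‖ = 4.1028, so e_3 = (0.0000, 0.5687, 0.6906, 0.4468).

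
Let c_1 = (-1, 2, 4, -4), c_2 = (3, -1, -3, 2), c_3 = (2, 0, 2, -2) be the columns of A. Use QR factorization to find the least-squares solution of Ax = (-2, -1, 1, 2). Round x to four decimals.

c_1 = (-1, 2, 4, -4); ‖c_1‖ = 6.0828, so e_1 = (-0.1644, 0.3288, 0.6576, -0.6576).
e_1·c_2 = (-0.1644)·3 + 0.3288·(-1) + 0.6576·(-3) + (-0.6576)·2 = -4.1100.
u_2 = c_2 + 4.1100·e_1 = (2.3243, 0.3514, -0.2973, -0.7027).
‖u_2‖ = 2.4715, so e_2 = (0.9405, 0.1422, -0.1203, -0.2843).
e_1·c_3 = (-0.1644)·2 + 0.3288·0 + 0.6576·2 + (-0.6576)·(-2) = 2.3016; e_2·c_3 = 0.9405·2 + 0.1422·0 + (-0.1203)·2 + (-0.2843)·(-2) = 2.2090.
u_3 = c_3 − 2.3016·e_1 − 2.2090·e_2 = (0.3009, -1.0708, 0.7522, 0.1416).
‖u_3‖ = 1.3502, so e_3 = (0.2228, -0.7931, 0.5571, 0.1049).
Qᵀb = (-0.6576, -2.7120, 1.1142).
Back-substitute: x_3 = 1.1142/1.3502 = 0.8252.
x_2 = (-2.7120 − 2.2090·0.8252)/2.4715 = -1.8350.
x_1 = (-0.6576 + 4.1100·(-1.8350) − 2.3016·0.8252)/6.0828 = -1.6602.

x = (-1.6602, -1.8350, 0.8252)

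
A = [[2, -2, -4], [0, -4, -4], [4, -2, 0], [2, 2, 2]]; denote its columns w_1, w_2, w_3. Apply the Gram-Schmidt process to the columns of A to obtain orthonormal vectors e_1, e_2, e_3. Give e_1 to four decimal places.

e_1 = (0.4082, 0.0000, 0.8165, 0.4082)

w_1 = (2, 0, 4, 2); ‖w_1‖ = 4.8990, so e_1 = (0.4082, 0.0000, 0.8165, 0.4082).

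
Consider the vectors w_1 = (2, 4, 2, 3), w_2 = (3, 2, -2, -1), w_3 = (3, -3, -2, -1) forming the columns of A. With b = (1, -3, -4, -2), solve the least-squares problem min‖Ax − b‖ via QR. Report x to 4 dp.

q_1 = w_1/‖w_1‖ = (2, 4, 2, 3)/5.7446 = (0.3482, 0.6963, 0.3482, 0.5222).
r_{12} = q_1·w_2 = 1.2185.
u_2 = w_2 − 1.2185·q_1 = (2.5758, 1.1515, -2.4242, -1.6364).
‖u_2‖ = 4.0639, so q_2 = (0.6338, 0.2834, -0.5965, -0.4027).
r_{13} = q_1·w_3 = -2.2630; r_{23} = q_2·w_3 = 2.6471.
u_3 = w_3 + 2.2630·q_1 − 2.6471·q_2 = (2.1101, -2.1743, 0.3670, 1.2477).
‖u_3‖ = 3.2972, so q_3 = (0.6400, -0.6594, 0.1113, 0.3784).
Qᵀb = (-4.1779, 2.9752, 1.4163).
Back-substitute: x_3 = 1.4163/3.2972 = 0.4295.
x_2 = (2.9752 − 2.6471·0.4295)/4.0639 = 0.4523.
x_1 = (-4.1779 − 1.2185·0.4523 + 2.2630·0.4295)/5.7446 = -0.6540.

x = (-0.6540, 0.4523, 0.4295)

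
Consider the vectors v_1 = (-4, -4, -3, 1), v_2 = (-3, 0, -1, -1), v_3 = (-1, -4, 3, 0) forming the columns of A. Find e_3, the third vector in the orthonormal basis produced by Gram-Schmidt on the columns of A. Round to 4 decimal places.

e_3 = (-0.2002, -0.4759, 0.8262, -0.2256)

e_1 = v_1/‖v_1‖ = (-4, -4, -3, 1)/6.4807 = (-0.6172, -0.6172, -0.4629, 0.1543).
r_{12} = e_1·v_2 = 2.1602.
u_2 = v_2 − 2.1602·e_1 = (-1.6667, 1.3333, 0.0000, -1.3333).
‖u_2‖ = 2.5166, so e_2 = (-0.6623, 0.5298, 0.0000, -0.5298).
r_{13} = e_1·v_3 = 1.6973; r_{23} = e_2·v_3 = -1.4570.
u_3 = v_3 − 1.6973·e_1 + 1.4570·e_2 = (-0.9173, -2.1805, 3.7857, -1.0338).
‖u_3‖ = 4.5822, so e_3 = (-0.2002, -0.4759, 0.8262, -0.2256).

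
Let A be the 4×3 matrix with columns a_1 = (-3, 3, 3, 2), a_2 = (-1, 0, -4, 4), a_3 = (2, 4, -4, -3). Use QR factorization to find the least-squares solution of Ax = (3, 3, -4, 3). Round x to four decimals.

a_1 = (-3, 3, 3, 2); ‖a_1‖ = 5.5678, so q_1 = (-0.5388, 0.5388, 0.5388, 0.3592).
q_1·a_2 = (-0.5388)·(-1) + 0.5388·0 + 0.5388·(-4) + 0.3592·4 = -0.1796.
u_2 = a_2 + 0.1796·q_1 = (-1.0968, 0.0968, -3.9032, 4.0645).
‖u_2‖ = 5.7418, so q_2 = (-0.1910, 0.0169, -0.6798, 0.7079).
q_1·a_3 = (-0.5388)·2 + 0.5388·4 + 0.5388·(-4) + 0.3592·(-3) = -2.1553; q_2·a_3 = (-0.1910)·2 + 0.0169·4 + (-0.6798)·(-4) + 0.7079·(-3) = 0.2809.
u_3 = a_3 + 2.1553·q_1 − 0.2809·q_2 = (0.8924, 5.1566, -2.6477, -2.4247).
‖u_3‖ = 6.3463, so q_3 = (0.1406, 0.8125, -0.4172, -0.3821).
Qᵀb = (-1.0776, 4.3204, 3.3821).
Back-substitute: x_3 = 3.3821/6.3463 = 0.5329.
x_2 = (4.3204 − 0.2809·0.5329)/5.7418 = 0.7264.
x_1 = (-1.0776 + 0.1796·0.7264 + 2.1553·0.5329)/5.5678 = 0.0362.

x = (0.0362, 0.7264, 0.5329)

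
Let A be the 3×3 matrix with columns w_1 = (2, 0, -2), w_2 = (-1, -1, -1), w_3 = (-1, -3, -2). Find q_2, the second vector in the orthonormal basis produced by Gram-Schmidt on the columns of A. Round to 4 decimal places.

q_2 = (-0.5774, -0.5774, -0.5774)

w_1 = (2, 0, -2); ‖w_1‖ = 2.8284, so q_1 = (0.7071, 0.0000, -0.7071).
q_1·w_2 = 0.7071·(-1) + 0.0000·(-1) + (-0.7071)·(-1) = 0.0000.
u_2 = w_2 + 0.0000·q_1 = (-1.0000, -1.0000, -1.0000).
‖u_2‖ = 1.7321, so q_2 = (-0.5774, -0.5774, -0.5774).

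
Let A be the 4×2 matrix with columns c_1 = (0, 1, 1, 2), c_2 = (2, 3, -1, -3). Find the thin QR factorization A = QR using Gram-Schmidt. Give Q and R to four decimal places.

c_1 = (0, 1, 1, 2); ‖c_1‖ = 2.4495, so e_1 = (0.0000, 0.4082, 0.4082, 0.8165).
e_1·c_2 = 0.0000·2 + 0.4082·3 + 0.4082·(-1) + 0.8165·(-3) = -1.6330.
u_2 = c_2 + 1.6330·e_1 = (2.0000, 3.6667, -0.3333, -1.6667).
‖u_2‖ = 4.5092, so e_2 = (0.4435, 0.8131, -0.0739, -0.3696).

Q = [[0.0000, 0.4435], [0.4082, 0.8131], [0.4082, -0.0739], [0.8165, -0.3696]], R = [[2.4495, -1.6330], [0.0000, 4.5092]]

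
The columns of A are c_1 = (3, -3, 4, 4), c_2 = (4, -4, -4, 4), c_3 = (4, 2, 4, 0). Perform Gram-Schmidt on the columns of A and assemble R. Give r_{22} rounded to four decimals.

r_{22} = 7.2443

e_1 = c_1/‖c_1‖ = (3, -3, 4, 4)/7.0711 = (0.4243, -0.4243, 0.5657, 0.5657).
r_{12} = e_1·c_2 = 3.3941.
u_2 = c_2 − 3.3941·e_1 = (2.5600, -2.5600, -5.9200, 2.0800).
r_{22} = ‖u_2‖ = 7.2443.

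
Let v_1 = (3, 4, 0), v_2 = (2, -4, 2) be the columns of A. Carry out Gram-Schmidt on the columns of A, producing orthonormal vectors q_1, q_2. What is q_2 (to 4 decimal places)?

q_2 = (0.7155, -0.5367, 0.4472)

v_1 = (3, 4, 0); ‖v_1‖ = 5.0000, so q_1 = (0.6000, 0.8000, 0.0000).
q_1·v_2 = 0.6000·2 + 0.8000·(-4) + 0.0000·2 = -2.0000.
u_2 = v_2 + 2.0000·q_1 = (3.2000, -2.4000, 2.0000).
‖u_2‖ = 4.4721, so q_2 = (0.7155, -0.5367, 0.4472).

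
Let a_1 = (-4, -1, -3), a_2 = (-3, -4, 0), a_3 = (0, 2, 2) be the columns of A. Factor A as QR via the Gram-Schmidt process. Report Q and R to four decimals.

Q = [[-0.7845, -0.1383, -0.6046], [-0.1961, -0.8695, 0.4534], [-0.5883, 0.4742, 0.6549]], R = [[5.0990, 3.1379, -1.5689], [0.0000, 3.8928, -0.7904], [0.0000, 0.0000, 2.2167]]

a_1 = (-4, -1, -3); ‖a_1‖ = 5.0990, so e_1 = (-0.7845, -0.1961, -0.5883).
e_1·a_2 = (-0.7845)·(-3) + (-0.1961)·(-4) + (-0.5883)·0 = 3.1379.
u_2 = a_2 − 3.1379·e_1 = (-0.5385, -3.3846, 1.8462).
‖u_2‖ = 3.8928, so e_2 = (-0.1383, -0.8695, 0.4742).
e_1·a_3 = (-0.7845)·0 + (-0.1961)·2 + (-0.5883)·2 = -1.5689; e_2·a_3 = (-0.1383)·0 + (-0.8695)·2 + 0.4742·2 = -0.7904.
u_3 = a_3 + 1.5689·e_1 + 0.7904·e_2 = (-1.3401, 1.0051, 1.4518).
‖u_3‖ = 2.2167, so e_3 = (-0.6046, 0.4534, 0.6549).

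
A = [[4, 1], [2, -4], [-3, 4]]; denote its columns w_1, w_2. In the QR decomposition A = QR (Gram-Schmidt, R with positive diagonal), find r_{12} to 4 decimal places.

r_{12} = -2.9711

w_1 = (4, 2, -3); ‖w_1‖ = 5.3852, so q_1 = (0.7428, 0.3714, -0.5571).
r_{12} = q_1·w_2 = -2.9711.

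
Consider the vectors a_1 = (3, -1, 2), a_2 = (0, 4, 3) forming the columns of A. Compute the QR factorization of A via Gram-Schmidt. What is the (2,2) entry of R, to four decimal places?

a_1 = (3, -1, 2); ‖a_1‖ = 3.7417, so e_1 = (0.8018, -0.2673, 0.5345).
e_1·a_2 = 0.8018·0 + (-0.2673)·4 + 0.5345·3 = 0.5345.
u_2 = a_2 − 0.5345·e_1 = (-0.4286, 4.1429, 2.7143).
r_{22} = ‖u_2‖ = 4.9713.

r_{22} = 4.9713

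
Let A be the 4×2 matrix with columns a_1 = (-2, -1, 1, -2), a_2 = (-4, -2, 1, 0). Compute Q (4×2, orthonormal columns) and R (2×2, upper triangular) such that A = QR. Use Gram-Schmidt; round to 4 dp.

Q = [[-0.6325, -0.6034], [-0.3162, -0.3017], [0.3162, -0.0335], [-0.6325, 0.7374]], R = [[3.1623, 3.4785], [0.0000, 2.9833]]

a_1 = (-2, -1, 1, -2); ‖a_1‖ = 3.1623, so q_1 = (-0.6325, -0.3162, 0.3162, -0.6325).
q_1·a_2 = (-0.6325)·(-4) + (-0.3162)·(-2) + 0.3162·1 + (-0.6325)·0 = 3.4785.
u_2 = a_2 − 3.4785·q_1 = (-1.8000, -0.9000, -0.1000, 2.2000).
‖u_2‖ = 2.9833, so q_2 = (-0.6034, -0.3017, -0.0335, 0.7374).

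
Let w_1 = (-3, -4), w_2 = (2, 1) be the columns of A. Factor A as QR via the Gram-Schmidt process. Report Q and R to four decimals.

Q = [[-0.6000, 0.8000], [-0.8000, -0.6000]], R = [[5.0000, -2.0000], [0.0000, 1.0000]]

e_1 = w_1/‖w_1‖ = (-3, -4)/5.0000 = (-0.6000, -0.8000).
r_{12} = e_1·w_2 = -2.0000.
u_2 = w_2 + 2.0000·e_1 = (0.8000, -0.6000).
‖u_2‖ = 1.0000, so e_2 = (0.8000, -0.6000).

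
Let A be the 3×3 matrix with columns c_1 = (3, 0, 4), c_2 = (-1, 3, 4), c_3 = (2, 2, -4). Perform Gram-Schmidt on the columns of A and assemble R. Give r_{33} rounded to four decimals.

r_{33} = 4.1948

c_1 = (3, 0, 4); ‖c_1‖ = 5.0000, so q_1 = (0.6000, 0.0000, 0.8000).
q_1·c_2 = 0.6000·(-1) + 0.0000·3 + 0.8000·4 = 2.6000.
u_2 = c_2 − 2.6000·q_1 = (-2.5600, 3.0000, 1.9200).
‖u_2‖ = 4.3863, so q_2 = (-0.5836, 0.6839, 0.4377).
q_1·c_3 = 0.6000·2 + 0.0000·2 + 0.8000·(-4) = -2.0000; q_2·c_3 = (-0.5836)·2 + 0.6839·2 + 0.4377·(-4) = -1.5503.
u_3 = c_3 + 2.0000·q_1 + 1.5503·q_2 = (2.2952, 3.0603, -1.7214).
r_{33} = ‖u_3‖ = 4.1948.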